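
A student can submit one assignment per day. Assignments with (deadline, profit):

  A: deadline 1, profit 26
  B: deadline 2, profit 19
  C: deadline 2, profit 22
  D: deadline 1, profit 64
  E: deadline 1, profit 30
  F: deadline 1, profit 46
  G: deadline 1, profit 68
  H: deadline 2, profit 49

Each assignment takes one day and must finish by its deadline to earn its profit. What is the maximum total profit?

117

Take jobs in profit order; each goes to the latest open slot no later than its deadline.
Profit order: G=68 D=64 H=49 F=46 E=30 A=26 C=22 B=19
Assign: G→slot 1, D skipped, H→slot 2, F skipped, E skipped, A skipped, C skipped, B skipped.
Slots: [1:G] [2:H]
Profit = 68 + 49 = 117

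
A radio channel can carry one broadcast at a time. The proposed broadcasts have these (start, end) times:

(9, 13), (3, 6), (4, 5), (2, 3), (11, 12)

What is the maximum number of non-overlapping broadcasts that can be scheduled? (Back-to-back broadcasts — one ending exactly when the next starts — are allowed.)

By end time: (2,3), (4,5), (3,6), (11,12), (9,13).
Pick (2,3); next start ≥ 3 → (4,5); next start ≥ 5 → (11,12).
Selected 3 broadcasts.

3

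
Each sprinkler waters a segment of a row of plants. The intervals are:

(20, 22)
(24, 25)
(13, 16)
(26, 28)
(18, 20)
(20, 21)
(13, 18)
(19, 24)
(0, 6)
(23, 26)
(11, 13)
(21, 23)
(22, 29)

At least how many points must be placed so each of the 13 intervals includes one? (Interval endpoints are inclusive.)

6

Sorted: [0,6] [11,13] [13,16] [13,18] [18,20] [20,21] [20,22] [21,23] [19,24] [24,25] [23,26] [26,28] [22,29]
{[0,6]} hit by 6; {[11,13],[13,16],[13,18]} hit by 13; {[18,20],[20,21],[20,22]} hit by 20; {[21,23],[19,24]} hit by 23; {[24,25],[23,26]} hit by 25; {[26,28],[22,29]} hit by 28.
Points: 6, 13, 20, 23, 25, 28 (6 total).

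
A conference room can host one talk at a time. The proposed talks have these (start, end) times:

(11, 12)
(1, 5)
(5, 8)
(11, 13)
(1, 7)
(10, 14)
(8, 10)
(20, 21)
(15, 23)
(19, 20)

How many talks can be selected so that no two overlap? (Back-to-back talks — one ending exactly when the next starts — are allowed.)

6

By end time: (1,5), (1,7), (5,8), (8,10), (11,12), (11,13), (10,14), (19,20), (20,21), (15,23).
Pick (1,5); next start ≥ 5 → (5,8); next start ≥ 8 → (8,10); next start ≥ 10 → (11,12); next start ≥ 12 → (19,20); next start ≥ 20 → (20,21).
Selected 6 talks.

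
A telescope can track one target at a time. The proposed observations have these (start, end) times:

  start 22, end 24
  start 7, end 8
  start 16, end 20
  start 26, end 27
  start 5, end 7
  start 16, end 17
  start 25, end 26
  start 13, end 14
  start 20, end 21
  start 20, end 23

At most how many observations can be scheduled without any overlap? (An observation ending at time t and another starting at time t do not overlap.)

Order by finish time; keep every interval that doesn't clash with the previous kept one.
Sorted by end: (5,7)  (7,8)  (13,14)  (16,17)  (16,20)  (20,21)  (20,23)  (22,24)  (25,26)  (26,27)
take (5,7); take (7,8); take (13,14); take (16,17); skip (16,20); take (20,21); take (22,24); take (25,26); take (26,27).
Selected 8 observations.

8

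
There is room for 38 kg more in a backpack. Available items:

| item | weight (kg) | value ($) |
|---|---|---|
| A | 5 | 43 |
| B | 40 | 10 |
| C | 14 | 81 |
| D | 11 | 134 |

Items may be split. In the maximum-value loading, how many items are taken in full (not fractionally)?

Sort by value per unit weight and fill in that order.
Order: D (134/11=12.18) > A (43/5=8.60) > C (81/14=5.79) > B (10/40=0.25)
Fill: take D (11 @ 134) → take A (5 @ 43) → take C (14 @ 81) → take 8/40 of B → 2.00; 38/38 used.
3 item(s) taken whole; one partial (take 8/40 of B).

3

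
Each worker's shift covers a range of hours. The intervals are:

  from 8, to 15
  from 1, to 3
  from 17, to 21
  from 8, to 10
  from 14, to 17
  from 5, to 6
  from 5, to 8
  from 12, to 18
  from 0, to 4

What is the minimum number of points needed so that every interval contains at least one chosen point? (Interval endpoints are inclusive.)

4

Sorted: [1,3] [0,4] [5,6] [5,8] [8,10] [8,15] [14,17] [12,18] [17,21]
{[1,3],[0,4]} hit by 3; {[5,6],[5,8]} hit by 6; {[8,10],[8,15]} hit by 10; {[14,17],[12,18],[17,21]} hit by 17.
Points: 3, 6, 10, 17 (4 total).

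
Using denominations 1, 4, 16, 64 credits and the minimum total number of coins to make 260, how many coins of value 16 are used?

0

Greedy: take as many of the largest coin as possible, then repeat with the remainder.
260 = 4×64 + 1×4
Count of 16: 0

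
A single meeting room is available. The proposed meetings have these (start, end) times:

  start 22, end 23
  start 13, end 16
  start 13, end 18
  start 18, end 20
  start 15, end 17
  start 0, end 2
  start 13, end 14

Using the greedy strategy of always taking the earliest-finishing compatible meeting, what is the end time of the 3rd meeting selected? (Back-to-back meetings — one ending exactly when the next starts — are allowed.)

Order by finish time; keep every interval that doesn't clash with the previous kept one.
By end time: (0,2), (13,14), (13,16), (15,17), (13,18), (18,20), (22,23).
Pick (0,2); next start ≥ 2 → (13,14); next start ≥ 14 → (15,17); next start ≥ 17 → (18,20); next start ≥ 20 → (22,23).
Selected: (0,2) (13,14) (15,17) (18,20) (22,23)

17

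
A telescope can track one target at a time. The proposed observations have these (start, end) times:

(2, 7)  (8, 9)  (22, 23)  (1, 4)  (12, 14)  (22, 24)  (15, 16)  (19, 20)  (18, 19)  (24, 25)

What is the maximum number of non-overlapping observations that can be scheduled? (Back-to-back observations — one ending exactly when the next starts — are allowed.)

Sort by end time and greedily take each interval whose start is ≥ the last chosen end.
Sorted by end: (1,4)  (2,7)  (8,9)  (12,14)  (15,16)  (18,19)  (19,20)  (22,23)  (22,24)  (24,25)
take (1,4); skip (2,7); take (8,9); take (12,14); take (15,16); take (18,19); take (19,20); take (22,23); take (24,25).
Selected 8 observations.

8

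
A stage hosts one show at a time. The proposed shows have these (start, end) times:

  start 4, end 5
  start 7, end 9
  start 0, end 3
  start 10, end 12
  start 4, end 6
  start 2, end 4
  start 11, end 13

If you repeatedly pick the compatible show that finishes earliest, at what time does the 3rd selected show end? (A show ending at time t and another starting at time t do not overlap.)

Order by finish time; keep every interval that doesn't clash with the previous kept one.
Sorted by end: (0,3)  (2,4)  (4,5)  (4,6)  (7,9)  (10,12)  (11,13)
take (0,3); skip (2,4); take (4,5); take (7,9); take (10,12).
Selected: (0,3) (4,5) (7,9) (10,12)

9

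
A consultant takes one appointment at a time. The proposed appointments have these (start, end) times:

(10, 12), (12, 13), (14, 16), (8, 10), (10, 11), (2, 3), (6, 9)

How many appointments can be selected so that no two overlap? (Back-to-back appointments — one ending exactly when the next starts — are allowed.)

5

Sorted by end: (2,3)  (6,9)  (8,10)  (10,11)  (10,12)  (12,13)  (14,16)
take (2,3); take (6,9); take (10,11); take (12,13); take (14,16).
Selected 5 appointments.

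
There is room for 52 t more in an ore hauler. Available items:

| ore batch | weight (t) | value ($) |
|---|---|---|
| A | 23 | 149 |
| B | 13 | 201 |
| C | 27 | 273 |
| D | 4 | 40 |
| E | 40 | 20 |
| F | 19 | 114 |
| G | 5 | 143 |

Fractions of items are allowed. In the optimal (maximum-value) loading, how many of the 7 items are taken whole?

4

Order: G (143/5=28.60) > B (201/13=15.46) > C (273/27=10.11) > D (40/4=10.00) > A (149/23=6.48) > F (114/19=6.00) > E (20/40=0.50)
Fill: take G (5 @ 143) → take B (13 @ 201) → take C (27 @ 273) → take D (4 @ 40) → take 3/23 of A → 19.43; 52/52 used.
4 item(s) taken whole; one partial (take 3/23 of A).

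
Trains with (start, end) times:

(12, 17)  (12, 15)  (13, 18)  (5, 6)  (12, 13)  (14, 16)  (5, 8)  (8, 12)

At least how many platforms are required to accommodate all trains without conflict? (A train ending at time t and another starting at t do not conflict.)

4

The answer is the maximum number of intervals overlapping at any instant.
starts: [5, 5, 8, 12, 12, 12, 13, 14]
ends:   [6, 8, 12, 13, 15, 16, 17, 18]
s5→1 s5→2 e6→1 e8→0 s8→1 e12→0 s12→1 s12→2 s12→3 e13→2 s13→3 s14→4  — peak 4.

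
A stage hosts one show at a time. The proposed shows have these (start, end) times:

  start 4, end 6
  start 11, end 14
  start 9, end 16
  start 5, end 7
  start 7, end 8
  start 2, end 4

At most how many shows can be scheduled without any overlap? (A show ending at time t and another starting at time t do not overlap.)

4

Sorted by end: (2,4)  (4,6)  (5,7)  (7,8)  (11,14)  (9,16)
take (2,4); take (4,6); take (7,8); take (11,14).
Selected 4 shows.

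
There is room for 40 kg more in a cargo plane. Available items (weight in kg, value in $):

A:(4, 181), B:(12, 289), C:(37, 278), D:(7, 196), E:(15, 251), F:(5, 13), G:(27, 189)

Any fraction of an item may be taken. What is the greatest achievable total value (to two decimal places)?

932.03

Order: A (181/4=45.25) > D (196/7=28.00) > B (289/12=24.08) > E (251/15=16.73) > C (278/37=7.51) > G (189/27=7.00) > F (13/5=2.60)
Fill: take A (4 @ 181) → take D (7 @ 196) → take B (12 @ 289) → take E (15 @ 251) → take 2/37 of C → 15.03; 40/40 used.
Total value = 932.03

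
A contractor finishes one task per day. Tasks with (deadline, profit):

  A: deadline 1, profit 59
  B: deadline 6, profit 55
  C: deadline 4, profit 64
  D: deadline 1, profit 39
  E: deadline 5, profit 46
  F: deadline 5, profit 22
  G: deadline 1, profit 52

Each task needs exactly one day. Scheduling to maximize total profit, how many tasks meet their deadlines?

5

Sort by profit descending; place each in the latest free slot ≤ its deadline.
By profit: C(d4,64), A(d1,59), B(d6,55), G(d1,52), E(d5,46), D(d1,39), F(d5,22)
C→slot 4; A→slot 1; B→slot 6; G skipped; E→slot 5; D skipped; F→slot 3.
5 of 7 scheduled.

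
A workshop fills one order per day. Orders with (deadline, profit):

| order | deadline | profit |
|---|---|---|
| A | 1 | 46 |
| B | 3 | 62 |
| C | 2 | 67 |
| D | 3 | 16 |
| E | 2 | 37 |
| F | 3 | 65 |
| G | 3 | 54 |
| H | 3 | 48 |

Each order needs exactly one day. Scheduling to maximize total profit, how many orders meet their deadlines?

3

Profit order: C=67 F=65 B=62 G=54 H=48 A=46 E=37 D=16
Assign: C→slot 2, F→slot 3, B→slot 1, G skipped, H skipped, A skipped, E skipped, D skipped.
Slots: [1:B] [2:C] [3:F]
3 of 8 scheduled.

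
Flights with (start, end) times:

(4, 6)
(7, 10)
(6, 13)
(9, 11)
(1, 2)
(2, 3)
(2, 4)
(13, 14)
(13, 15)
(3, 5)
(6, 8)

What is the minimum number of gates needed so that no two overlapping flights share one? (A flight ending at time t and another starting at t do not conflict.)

Count concurrent intervals with a sweep; the peak is the room count.
starts: [1, 2, 2, 3, 4, 6, 6, 7, 9, 13, 13]
ends:   [2, 3, 4, 5, 6, 8, 10, 11, 13, 14, 15]
s1→1 e2→0 s2→1 s2→2 e3→1 s3→2 e4→1 s4→2 e5→1 e6→0 s6→1 s6→2 s7→3  — peak 3.

3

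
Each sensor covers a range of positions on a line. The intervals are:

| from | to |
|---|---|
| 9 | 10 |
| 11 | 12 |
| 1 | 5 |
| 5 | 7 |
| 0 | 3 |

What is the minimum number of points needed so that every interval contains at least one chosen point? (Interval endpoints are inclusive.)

By right end: [0,3]  [1,5]  [5,7]  [9,10]  [11,12]
[0,3] uncovered → point at 3; [5,7] uncovered → point at 7; [9,10] uncovered → point at 10; [11,12] uncovered → point at 12.
Points: 3, 7, 10, 12 (4 total).

4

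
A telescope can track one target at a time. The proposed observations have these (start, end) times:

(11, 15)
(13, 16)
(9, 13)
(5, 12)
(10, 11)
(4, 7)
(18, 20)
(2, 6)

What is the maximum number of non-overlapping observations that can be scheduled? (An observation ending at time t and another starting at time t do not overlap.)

4

Sort by end time and greedily take each interval whose start is ≥ the last chosen end.
Sorted by end: (2,6)  (4,7)  (10,11)  (5,12)  (9,13)  (11,15)  (13,16)  (18,20)
take (2,6); take (10,11); take (11,15); take (18,20).
Selected 4 observations.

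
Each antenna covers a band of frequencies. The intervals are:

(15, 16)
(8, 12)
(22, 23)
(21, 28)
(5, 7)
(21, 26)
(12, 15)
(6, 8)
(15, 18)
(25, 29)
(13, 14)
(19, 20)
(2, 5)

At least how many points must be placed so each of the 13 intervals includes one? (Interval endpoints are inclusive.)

Sort by right endpoint; whenever an interval is uncovered, place a point at its right end.
By right end: [2,5]  [5,7]  [6,8]  [8,12]  [13,14]  [12,15]  [15,16]  [15,18]  [19,20]  [22,23]  [21,26]  [21,28]  [25,29]
[2,5] uncovered → point at 5; [6,8] uncovered → point at 8; [13,14] uncovered → point at 14; [15,16] uncovered → point at 16; [19,20] uncovered → point at 20; [22,23] uncovered → point at 23; [25,29] uncovered → point at 29.
Points: 5, 8, 14, 16, 20, 23, 29 (7 total).

7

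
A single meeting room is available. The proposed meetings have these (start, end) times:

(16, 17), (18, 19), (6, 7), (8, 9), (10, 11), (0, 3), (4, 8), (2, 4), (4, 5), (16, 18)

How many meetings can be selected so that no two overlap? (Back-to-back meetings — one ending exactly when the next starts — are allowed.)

Order by finish time; keep every interval that doesn't clash with the previous kept one.
By end time: (0,3), (2,4), (4,5), (6,7), (4,8), (8,9), (10,11), (16,17), (16,18), (18,19).
Pick (0,3); next start ≥ 3 → (4,5); next start ≥ 5 → (6,7); next start ≥ 7 → (8,9); next start ≥ 9 → (10,11); next start ≥ 11 → (16,17); next start ≥ 17 → (18,19).
Selected 7 meetings.

7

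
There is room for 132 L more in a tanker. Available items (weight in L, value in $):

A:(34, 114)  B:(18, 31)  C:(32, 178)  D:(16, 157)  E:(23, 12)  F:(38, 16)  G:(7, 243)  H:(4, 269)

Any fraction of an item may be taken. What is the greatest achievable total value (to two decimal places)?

1002.96

Sort by value per unit weight and fill in that order.
Ratios (sorted): H 67.25, G 34.71, D 9.81, C 5.56, A 3.35, B 1.72, E 0.52, F 0.42
take H (4 @ 269); take G (7 @ 243); take D (16 @ 157); take C (32 @ 178); take A (34 @ 114); take B (18 @ 31); take 21/23 of E → 10.96. Capacity used 132/132.
Total value = 1002.96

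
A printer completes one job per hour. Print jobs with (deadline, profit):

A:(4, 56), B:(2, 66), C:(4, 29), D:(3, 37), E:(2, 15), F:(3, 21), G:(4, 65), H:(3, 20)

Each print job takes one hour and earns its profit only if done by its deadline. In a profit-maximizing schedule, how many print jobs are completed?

4

Sort by profit descending; place each in the latest free slot ≤ its deadline.
Profit order: B=66 G=65 A=56 D=37 C=29 F=21 H=20 E=15
Assign: B→slot 2, G→slot 4, A→slot 3, D→slot 1, C skipped, F skipped, H skipped, E skipped.
Slots: [1:D] [2:B] [3:A] [4:G]
4 of 8 scheduled.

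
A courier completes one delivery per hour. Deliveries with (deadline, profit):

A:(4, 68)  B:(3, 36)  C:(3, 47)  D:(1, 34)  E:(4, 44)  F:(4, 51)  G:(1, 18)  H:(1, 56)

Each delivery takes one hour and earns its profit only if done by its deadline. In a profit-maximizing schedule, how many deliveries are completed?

By profit: A(d4,68), H(d1,56), F(d4,51), C(d3,47), E(d4,44), B(d3,36), D(d1,34), G(d1,18)
A→slot 4; H→slot 1; F→slot 3; C→slot 2; E skipped; B skipped; D skipped; G skipped.
4 of 8 scheduled.

4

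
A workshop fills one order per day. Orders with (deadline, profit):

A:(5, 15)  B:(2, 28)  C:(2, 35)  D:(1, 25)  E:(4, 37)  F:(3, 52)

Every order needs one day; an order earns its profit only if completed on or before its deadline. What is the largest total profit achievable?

Profit order: F=52 E=37 C=35 B=28 D=25 A=15
Assign: F→slot 3, E→slot 4, C→slot 2, B→slot 1, D skipped, A→slot 5.
Slots: [1:B] [2:C] [3:F] [4:E] [5:A]
Profit = 28 + 35 + 52 + 37 + 15 = 167

167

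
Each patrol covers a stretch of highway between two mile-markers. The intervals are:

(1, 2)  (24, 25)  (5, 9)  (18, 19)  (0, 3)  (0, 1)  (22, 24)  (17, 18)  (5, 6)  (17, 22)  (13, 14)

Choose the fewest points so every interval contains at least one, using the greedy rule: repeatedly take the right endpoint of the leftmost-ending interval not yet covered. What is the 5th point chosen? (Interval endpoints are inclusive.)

24

Sorted: [0,1] [1,2] [0,3] [5,6] [5,9] [13,14] [17,18] [18,19] [17,22] [22,24] [24,25]
{[0,1],[1,2],[0,3]} hit by 1; {[5,6],[5,9]} hit by 6; {[13,14]} hit by 14; {[17,18],[18,19],[17,22]} hit by 18; {[22,24],[24,25]} hit by 24.
Points: 1, 6, 14, 18, 24 (5 total).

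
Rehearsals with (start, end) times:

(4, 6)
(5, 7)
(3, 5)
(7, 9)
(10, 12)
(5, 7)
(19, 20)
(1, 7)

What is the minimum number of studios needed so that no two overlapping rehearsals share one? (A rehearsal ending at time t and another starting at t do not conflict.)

4

The answer is the maximum number of intervals overlapping at any instant.
Events (time:±→running): 1:+→1 3:+→2 4:+→3 5:-→2 5:+→3 5:+→4 … peak 4.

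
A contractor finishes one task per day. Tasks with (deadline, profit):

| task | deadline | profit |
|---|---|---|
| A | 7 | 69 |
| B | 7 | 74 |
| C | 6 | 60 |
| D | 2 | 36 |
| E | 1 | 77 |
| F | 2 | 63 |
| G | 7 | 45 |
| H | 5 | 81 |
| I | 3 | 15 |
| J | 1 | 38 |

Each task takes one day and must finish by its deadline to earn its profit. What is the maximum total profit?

Take jobs in profit order; each goes to the latest open slot no later than its deadline.
Profit order: H=81 E=77 B=74 A=69 F=63 C=60 G=45 J=38 D=36 I=15
Assign: H→slot 5, E→slot 1, B→slot 7, A→slot 6, F→slot 2, C→slot 4, G→slot 3, J skipped, D skipped, I skipped.
Slots: [1:E] [2:F] [3:G] [4:C] [5:H] [6:A] [7:B]
Profit = 77 + 63 + 45 + 60 + 81 + 69 + 74 = 469

469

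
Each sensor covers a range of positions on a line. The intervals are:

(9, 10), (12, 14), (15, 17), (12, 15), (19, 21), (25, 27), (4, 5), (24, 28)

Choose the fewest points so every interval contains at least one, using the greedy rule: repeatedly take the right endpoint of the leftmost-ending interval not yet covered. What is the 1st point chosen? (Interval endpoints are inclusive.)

Process intervals by earliest right end; each time one isn't hit yet, stab at its right endpoint.
By right end: [4,5]  [9,10]  [12,14]  [12,15]  [15,17]  [19,21]  [25,27]  [24,28]
[4,5] uncovered → point at 5; [9,10] uncovered → point at 10; [12,14] uncovered → point at 14; [15,17] uncovered → point at 17; [19,21] uncovered → point at 21; [25,27] uncovered → point at 27.
Points: 5, 10, 14, 17, 21, 27 (6 total).

5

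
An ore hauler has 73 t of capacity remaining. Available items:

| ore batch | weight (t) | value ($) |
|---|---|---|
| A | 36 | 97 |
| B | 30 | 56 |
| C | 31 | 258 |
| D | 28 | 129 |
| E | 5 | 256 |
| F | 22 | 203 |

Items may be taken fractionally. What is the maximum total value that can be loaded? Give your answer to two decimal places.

786.11

Sort by value per unit weight and fill in that order.
Order: E (256/5=51.20) > F (203/22=9.23) > C (258/31=8.32) > D (129/28=4.61) > A (97/36=2.69) > B (56/30=1.87)
Fill: take E (5 @ 256) → take F (22 @ 203) → take C (31 @ 258) → take 15/28 of D → 69.11; 73/73 used.
Total value = 786.11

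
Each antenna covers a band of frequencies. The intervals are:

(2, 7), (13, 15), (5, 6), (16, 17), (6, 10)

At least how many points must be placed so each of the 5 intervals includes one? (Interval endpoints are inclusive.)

3

By right end: [5,6]  [2,7]  [6,10]  [13,15]  [16,17]
[5,6] uncovered → point at 6; [13,15] uncovered → point at 15; [16,17] uncovered → point at 17.
Points: 6, 15, 17 (3 total).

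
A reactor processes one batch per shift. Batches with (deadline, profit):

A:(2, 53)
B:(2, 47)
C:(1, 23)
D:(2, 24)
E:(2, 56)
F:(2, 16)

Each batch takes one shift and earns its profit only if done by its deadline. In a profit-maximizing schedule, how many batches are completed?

2

Profit order: E=56 A=53 B=47 D=24 C=23 F=16
Assign: E→slot 2, A→slot 1, B skipped, D skipped, C skipped, F skipped.
Slots: [1:A] [2:E]
2 of 6 scheduled.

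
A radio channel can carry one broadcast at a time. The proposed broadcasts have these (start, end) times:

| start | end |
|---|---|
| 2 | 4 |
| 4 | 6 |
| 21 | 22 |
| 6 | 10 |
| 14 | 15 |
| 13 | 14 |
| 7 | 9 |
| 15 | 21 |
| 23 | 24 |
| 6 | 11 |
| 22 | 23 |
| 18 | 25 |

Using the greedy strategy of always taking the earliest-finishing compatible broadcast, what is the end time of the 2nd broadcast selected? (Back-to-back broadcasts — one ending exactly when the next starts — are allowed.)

Sorted by end: (2,4)  (4,6)  (7,9)  (6,10)  (6,11)  (13,14)  (14,15)  (15,21)  (21,22)  (22,23)  (23,24)  (18,25)
take (2,4); take (4,6); take (7,9); skip (6,11); take (13,14); take (14,15); take (15,21); take (21,22); take (22,23); take (23,24); skip (18,25).
Selected: (2,4) (4,6) (7,9) (13,14) (14,15) (15,21) (21,22) (22,23) (23,24)

6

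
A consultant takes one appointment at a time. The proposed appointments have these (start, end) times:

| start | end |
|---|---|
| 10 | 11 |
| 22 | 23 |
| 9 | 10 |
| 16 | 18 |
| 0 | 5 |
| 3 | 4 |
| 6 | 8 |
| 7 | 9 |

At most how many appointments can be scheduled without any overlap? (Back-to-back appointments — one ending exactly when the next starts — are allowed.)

6

Sort by end time and greedily take each interval whose start is ≥ the last chosen end.
By end time: (3,4), (0,5), (6,8), (7,9), (9,10), (10,11), (16,18), (22,23).
Pick (3,4); next start ≥ 4 → (6,8); next start ≥ 8 → (9,10); next start ≥ 10 → (10,11); next start ≥ 11 → (16,18); next start ≥ 18 → (22,23).
Selected 6 appointments.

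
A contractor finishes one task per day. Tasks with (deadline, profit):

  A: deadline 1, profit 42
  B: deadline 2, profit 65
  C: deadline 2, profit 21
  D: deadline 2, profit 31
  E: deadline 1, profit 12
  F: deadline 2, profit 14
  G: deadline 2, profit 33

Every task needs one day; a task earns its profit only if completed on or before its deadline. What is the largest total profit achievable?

107

Sort by profit descending; place each in the latest free slot ≤ its deadline.
By profit: B(d2,65), A(d1,42), G(d2,33), D(d2,31), C(d2,21), F(d2,14), E(d1,12)
B→slot 2; A→slot 1; G skipped; D skipped; C skipped; F skipped; E skipped.
Profit = 42 + 65 = 107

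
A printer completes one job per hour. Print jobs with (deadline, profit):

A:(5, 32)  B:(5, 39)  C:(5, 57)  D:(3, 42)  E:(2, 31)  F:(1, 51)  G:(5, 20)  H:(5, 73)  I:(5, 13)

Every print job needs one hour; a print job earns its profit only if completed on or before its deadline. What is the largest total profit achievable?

262

By profit: H(d5,73), C(d5,57), F(d1,51), D(d3,42), B(d5,39), A(d5,32), E(d2,31), G(d5,20), I(d5,13)
H→slot 5; C→slot 4; F→slot 1; D→slot 3; B→slot 2; A skipped; E skipped; G skipped; I skipped.
Profit = 51 + 39 + 42 + 57 + 73 = 262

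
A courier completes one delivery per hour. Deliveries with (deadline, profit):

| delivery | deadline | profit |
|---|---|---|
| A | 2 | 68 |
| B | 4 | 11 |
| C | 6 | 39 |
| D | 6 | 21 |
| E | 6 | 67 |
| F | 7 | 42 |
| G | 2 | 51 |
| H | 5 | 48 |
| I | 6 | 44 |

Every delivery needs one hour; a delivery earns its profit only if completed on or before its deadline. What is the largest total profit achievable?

359

Profit order: A=68 E=67 G=51 H=48 I=44 F=42 C=39 D=21 B=11
Assign: A→slot 2, E→slot 6, G→slot 1, H→slot 5, I→slot 4, F→slot 7, C→slot 3, D skipped, B skipped.
Slots: [1:G] [2:A] [3:C] [4:I] [5:H] [6:E] [7:F]
Profit = 51 + 68 + 39 + 44 + 48 + 67 + 42 = 359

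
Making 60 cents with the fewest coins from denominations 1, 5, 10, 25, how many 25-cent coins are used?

2

60 = 2×25 + 1×10
Count of 25: 2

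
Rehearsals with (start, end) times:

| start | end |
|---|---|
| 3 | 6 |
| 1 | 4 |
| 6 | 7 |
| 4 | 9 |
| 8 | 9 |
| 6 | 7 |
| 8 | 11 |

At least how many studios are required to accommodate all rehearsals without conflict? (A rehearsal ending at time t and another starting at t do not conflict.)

Events (time:±→running): 1:+→1 3:+→2 4:-→1 4:+→2 6:-→1 6:+→2 6:+→3 … peak 3.

3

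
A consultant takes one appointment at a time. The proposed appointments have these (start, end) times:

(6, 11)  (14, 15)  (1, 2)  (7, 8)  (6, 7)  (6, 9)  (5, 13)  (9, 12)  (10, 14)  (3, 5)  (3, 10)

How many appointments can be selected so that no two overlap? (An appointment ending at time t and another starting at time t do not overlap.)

6

Greedy by earliest finish: after sorting by end time, pick each interval compatible with the last pick.
Sorted by end: (1,2)  (3,5)  (6,7)  (7,8)  (6,9)  (3,10)  (6,11)  (9,12)  (5,13)  (10,14)  (14,15)
take (1,2); take (3,5); take (6,7); take (7,8); skip (6,11); take (9,12); skip (5,13); take (14,15).
Selected 6 appointments.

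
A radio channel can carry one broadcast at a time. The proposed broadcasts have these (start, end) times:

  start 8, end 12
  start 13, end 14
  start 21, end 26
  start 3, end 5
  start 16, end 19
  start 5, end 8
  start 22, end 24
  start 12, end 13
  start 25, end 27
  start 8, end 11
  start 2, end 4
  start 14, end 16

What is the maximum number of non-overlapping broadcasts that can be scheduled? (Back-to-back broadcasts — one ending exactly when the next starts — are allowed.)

9

Order by finish time; keep every interval that doesn't clash with the previous kept one.
By end time: (2,4), (3,5), (5,8), (8,11), (8,12), (12,13), (13,14), (14,16), (16,19), (22,24), (21,26), (25,27).
Pick (2,4); next start ≥ 4 → (5,8); next start ≥ 8 → (8,11); next start ≥ 11 → (12,13); next start ≥ 13 → (13,14); next start ≥ 14 → (14,16); next start ≥ 16 → (16,19); next start ≥ 19 → (22,24); next start ≥ 24 → (25,27).
Selected 9 broadcasts.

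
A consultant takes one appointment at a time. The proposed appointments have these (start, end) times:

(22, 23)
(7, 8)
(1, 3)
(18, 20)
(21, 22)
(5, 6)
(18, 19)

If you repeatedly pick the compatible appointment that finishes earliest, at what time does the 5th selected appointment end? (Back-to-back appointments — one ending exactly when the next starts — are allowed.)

By end time: (1,3), (5,6), (7,8), (18,19), (18,20), (21,22), (22,23).
Pick (1,3); next start ≥ 3 → (5,6); next start ≥ 6 → (7,8); next start ≥ 8 → (18,19); next start ≥ 19 → (21,22); next start ≥ 22 → (22,23).
Selected: (1,3) (5,6) (7,8) (18,19) (21,22) (22,23)

22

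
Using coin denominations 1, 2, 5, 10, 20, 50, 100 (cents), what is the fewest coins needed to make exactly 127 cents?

127 = 1×100 + 1×20 + 1×5 + 1×2
Total coins = 1 + 1 + 1 + 1 = 4

4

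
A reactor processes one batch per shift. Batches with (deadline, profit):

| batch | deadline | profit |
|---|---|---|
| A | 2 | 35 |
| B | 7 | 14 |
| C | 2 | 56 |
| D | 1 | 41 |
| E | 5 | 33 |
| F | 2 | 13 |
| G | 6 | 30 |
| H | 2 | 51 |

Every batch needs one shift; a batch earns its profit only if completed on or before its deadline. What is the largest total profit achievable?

Profit order: C=56 H=51 D=41 A=35 E=33 G=30 B=14 F=13
Assign: C→slot 2, H→slot 1, D skipped, A skipped, E→slot 5, G→slot 6, B→slot 7, F skipped.
Slots: [1:H] [2:C] [5:E] [6:G] [7:B]
Profit = 51 + 56 + 33 + 30 + 14 = 184

184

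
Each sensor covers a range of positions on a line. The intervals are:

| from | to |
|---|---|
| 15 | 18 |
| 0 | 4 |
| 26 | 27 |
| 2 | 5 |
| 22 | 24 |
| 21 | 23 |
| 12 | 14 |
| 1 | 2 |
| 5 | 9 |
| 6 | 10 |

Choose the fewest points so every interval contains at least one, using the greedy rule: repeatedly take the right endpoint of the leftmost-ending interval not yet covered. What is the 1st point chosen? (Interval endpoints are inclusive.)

2

Sorted: [1,2] [0,4] [2,5] [5,9] [6,10] [12,14] [15,18] [21,23] [22,24] [26,27]
{[1,2],[0,4],[2,5]} hit by 2; {[5,9],[6,10]} hit by 9; {[12,14]} hit by 14; {[15,18]} hit by 18; {[21,23],[22,24]} hit by 23; {[26,27]} hit by 27.
Points: 2, 9, 14, 18, 23, 27 (6 total).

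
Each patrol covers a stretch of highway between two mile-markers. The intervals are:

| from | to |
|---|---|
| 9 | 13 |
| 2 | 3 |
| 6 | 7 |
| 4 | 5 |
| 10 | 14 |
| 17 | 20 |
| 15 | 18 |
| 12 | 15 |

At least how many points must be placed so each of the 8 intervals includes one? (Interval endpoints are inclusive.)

5

Process intervals by earliest right end; each time one isn't hit yet, stab at its right endpoint.
Sorted: [2,3] [4,5] [6,7] [9,13] [10,14] [12,15] [15,18] [17,20]
{[2,3]} hit by 3; {[4,5]} hit by 5; {[6,7]} hit by 7; {[9,13],[10,14],[12,15]} hit by 13; {[15,18],[17,20]} hit by 18.
Points: 3, 5, 7, 13, 18 (5 total).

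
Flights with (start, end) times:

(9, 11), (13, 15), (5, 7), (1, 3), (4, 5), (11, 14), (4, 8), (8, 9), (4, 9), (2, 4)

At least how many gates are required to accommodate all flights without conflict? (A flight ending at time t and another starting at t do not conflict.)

3

The answer is the maximum number of intervals overlapping at any instant.
starts: [1, 2, 4, 4, 4, 5, 8, 9, 11, 13]
ends:   [3, 4, 5, 7, 8, 9, 9, 11, 14, 15]
s1→1 s2→2 e3→1 e4→0 s4→1 s4→2 s4→3  — peak 3.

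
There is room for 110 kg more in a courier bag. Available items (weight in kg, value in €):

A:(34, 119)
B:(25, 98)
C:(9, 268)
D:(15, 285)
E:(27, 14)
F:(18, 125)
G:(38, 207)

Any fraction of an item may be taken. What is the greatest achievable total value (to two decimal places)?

Sort by value per unit weight and fill in that order.
Ratios (sorted): C 29.78, D 19.00, F 6.94, G 5.45, B 3.92, A 3.50, E 0.52
take C (9 @ 268); take D (15 @ 285); take F (18 @ 125); take G (38 @ 207); take B (25 @ 98); take 5/34 of A → 17.50. Capacity used 110/110.
Total value = 1000.50

1000.50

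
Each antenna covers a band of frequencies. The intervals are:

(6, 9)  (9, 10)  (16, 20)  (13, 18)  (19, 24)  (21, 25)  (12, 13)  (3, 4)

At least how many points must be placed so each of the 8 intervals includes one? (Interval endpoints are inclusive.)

Sort by right endpoint; whenever an interval is uncovered, place a point at its right end.
Sorted: [3,4] [6,9] [9,10] [12,13] [13,18] [16,20] [19,24] [21,25]
{[3,4]} hit by 4; {[6,9],[9,10]} hit by 9; {[12,13],[13,18]} hit by 13; {[16,20],[19,24]} hit by 20; {[21,25]} hit by 25.
Points: 4, 9, 13, 20, 25 (5 total).

5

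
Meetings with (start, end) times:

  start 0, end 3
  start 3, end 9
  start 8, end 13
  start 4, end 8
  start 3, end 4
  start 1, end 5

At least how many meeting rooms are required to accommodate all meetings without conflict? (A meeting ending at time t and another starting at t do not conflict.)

3

starts: [0, 1, 3, 3, 4, 8]
ends:   [3, 4, 5, 8, 9, 13]
s0→1 s1→2 e3→1 s3→2 s3→3  — peak 3.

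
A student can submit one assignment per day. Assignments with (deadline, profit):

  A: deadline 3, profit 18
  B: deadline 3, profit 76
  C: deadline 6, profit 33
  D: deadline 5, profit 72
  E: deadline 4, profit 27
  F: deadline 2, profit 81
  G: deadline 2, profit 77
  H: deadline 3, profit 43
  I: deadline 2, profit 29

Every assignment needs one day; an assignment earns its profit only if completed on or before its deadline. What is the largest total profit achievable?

Take jobs in profit order; each goes to the latest open slot no later than its deadline.
By profit: F(d2,81), G(d2,77), B(d3,76), D(d5,72), H(d3,43), C(d6,33), I(d2,29), E(d4,27), A(d3,18)
F→slot 2; G→slot 1; B→slot 3; D→slot 5; H skipped; C→slot 6; I skipped; E→slot 4; A skipped.
Profit = 77 + 81 + 76 + 27 + 72 + 33 = 366

366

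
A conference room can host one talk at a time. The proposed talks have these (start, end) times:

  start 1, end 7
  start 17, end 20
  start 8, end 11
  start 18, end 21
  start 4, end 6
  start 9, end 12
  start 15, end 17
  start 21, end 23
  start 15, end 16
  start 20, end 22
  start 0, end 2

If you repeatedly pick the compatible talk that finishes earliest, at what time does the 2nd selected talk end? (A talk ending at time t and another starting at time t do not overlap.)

6

Sorted by end: (0,2)  (4,6)  (1,7)  (8,11)  (9,12)  (15,16)  (15,17)  (17,20)  (18,21)  (20,22)  (21,23)
take (0,2); take (4,6); skip (1,7); take (8,11); take (15,16); skip (15,17); take (17,20); take (20,22).
Selected: (0,2) (4,6) (8,11) (15,16) (17,20) (20,22)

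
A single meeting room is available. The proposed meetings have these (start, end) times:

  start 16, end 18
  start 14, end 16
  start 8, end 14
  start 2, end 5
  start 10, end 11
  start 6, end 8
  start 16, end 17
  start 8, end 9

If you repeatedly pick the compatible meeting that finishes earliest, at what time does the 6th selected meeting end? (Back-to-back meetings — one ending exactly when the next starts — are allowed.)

Order by finish time; keep every interval that doesn't clash with the previous kept one.
Sorted by end: (2,5)  (6,8)  (8,9)  (10,11)  (8,14)  (14,16)  (16,17)  (16,18)
take (2,5); take (6,8); take (8,9); take (10,11); take (14,16); take (16,17).
Selected: (2,5) (6,8) (8,9) (10,11) (14,16) (16,17)

17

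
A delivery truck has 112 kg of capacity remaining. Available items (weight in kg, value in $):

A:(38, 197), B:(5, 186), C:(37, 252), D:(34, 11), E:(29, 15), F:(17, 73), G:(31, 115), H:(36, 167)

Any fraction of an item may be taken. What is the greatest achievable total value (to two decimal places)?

783.44

Ratios (sorted): B 37.20, C 6.81, A 5.18, H 4.64, F 4.29, G 3.71, E 0.52, D 0.32
take B (5 @ 186); take C (37 @ 252); take A (38 @ 197); take 32/36 of H → 148.44. Capacity used 112/112.
Total value = 783.44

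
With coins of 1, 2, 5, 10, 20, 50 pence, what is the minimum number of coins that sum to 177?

6

Use the largest denomination that fits, subtract, and repeat.
177 − 3×50→27 − 1×20→7 − 1×5→2 − 1×2→0
Total coins = 3 + 1 + 1 + 1 = 6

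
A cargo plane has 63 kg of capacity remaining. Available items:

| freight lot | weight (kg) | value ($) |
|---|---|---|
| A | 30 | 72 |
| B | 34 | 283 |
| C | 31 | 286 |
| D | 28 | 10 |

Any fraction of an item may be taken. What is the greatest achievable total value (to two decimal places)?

Sort by value per unit weight and fill in that order.
Ratios (sorted): C 9.23, B 8.32, A 2.40, D 0.36
take C (31 @ 286); take 32/34 of B → 266.35. Capacity used 63/63.
Total value = 552.35

552.35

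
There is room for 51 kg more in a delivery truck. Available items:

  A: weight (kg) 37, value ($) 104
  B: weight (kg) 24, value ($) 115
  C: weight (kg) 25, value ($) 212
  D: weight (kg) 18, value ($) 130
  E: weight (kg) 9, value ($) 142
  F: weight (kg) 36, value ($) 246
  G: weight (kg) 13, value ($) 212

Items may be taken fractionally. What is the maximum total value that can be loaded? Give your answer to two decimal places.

594.89

Sort by value per unit weight and fill in that order.
Order: G (212/13=16.31) > E (142/9=15.78) > C (212/25=8.48) > D (130/18=7.22) > F (246/36=6.83) > B (115/24=4.79) > A (104/37=2.81)
Fill: take G (13 @ 212) → take E (9 @ 142) → take C (25 @ 212) → take 4/18 of D → 28.89; 51/51 used.
Total value = 594.89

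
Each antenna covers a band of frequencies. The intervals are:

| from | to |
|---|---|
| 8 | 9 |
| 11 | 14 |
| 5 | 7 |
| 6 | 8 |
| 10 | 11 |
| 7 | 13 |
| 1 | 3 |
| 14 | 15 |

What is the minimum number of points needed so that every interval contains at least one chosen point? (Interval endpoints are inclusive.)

Sort by right endpoint; whenever an interval is uncovered, place a point at its right end.
By right end: [1,3]  [5,7]  [6,8]  [8,9]  [10,11]  [7,13]  [11,14]  [14,15]
[1,3] uncovered → point at 3; [5,7] uncovered → point at 7; [8,9] uncovered → point at 9; [10,11] uncovered → point at 11; [14,15] uncovered → point at 15.
Points: 3, 7, 9, 11, 15 (5 total).

5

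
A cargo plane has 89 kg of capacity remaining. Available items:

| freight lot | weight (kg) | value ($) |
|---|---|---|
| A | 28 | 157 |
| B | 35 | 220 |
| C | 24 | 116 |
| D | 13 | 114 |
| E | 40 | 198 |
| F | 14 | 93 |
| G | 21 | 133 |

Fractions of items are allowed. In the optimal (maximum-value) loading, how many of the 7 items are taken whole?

4

Order: D (114/13=8.77) > F (93/14=6.64) > G (133/21=6.33) > B (220/35=6.29) > A (157/28=5.61) > E (198/40=4.95) > C (116/24=4.83)
Fill: take D (13 @ 114) → take F (14 @ 93) → take G (21 @ 133) → take B (35 @ 220) → take 6/28 of A → 33.64; 89/89 used.
4 item(s) taken whole; one partial (take 6/28 of A).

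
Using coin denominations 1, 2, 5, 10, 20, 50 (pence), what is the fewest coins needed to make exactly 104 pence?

Use the largest denomination that fits, subtract, and repeat.
104 − 2×50→4 − 2×2→0
Total coins = 2 + 2 = 4

4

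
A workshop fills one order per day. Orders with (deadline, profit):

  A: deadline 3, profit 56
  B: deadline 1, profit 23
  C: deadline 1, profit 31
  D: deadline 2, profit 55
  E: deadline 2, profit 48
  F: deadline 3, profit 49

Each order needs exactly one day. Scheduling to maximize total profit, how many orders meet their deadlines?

3

Profit order: A=56 D=55 F=49 E=48 C=31 B=23
Assign: A→slot 3, D→slot 2, F→slot 1, E skipped, C skipped, B skipped.
Slots: [1:F] [2:D] [3:A]
3 of 6 scheduled.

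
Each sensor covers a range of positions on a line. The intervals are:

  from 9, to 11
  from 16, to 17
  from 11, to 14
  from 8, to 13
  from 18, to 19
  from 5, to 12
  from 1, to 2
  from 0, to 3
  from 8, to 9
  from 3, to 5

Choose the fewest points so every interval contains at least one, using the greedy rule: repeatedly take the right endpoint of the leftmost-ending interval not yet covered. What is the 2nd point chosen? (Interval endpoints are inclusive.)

5

Process intervals by earliest right end; each time one isn't hit yet, stab at its right endpoint.
By right end: [1,2]  [0,3]  [3,5]  [8,9]  [9,11]  [5,12]  [8,13]  [11,14]  [16,17]  [18,19]
[1,2] uncovered → point at 2; [3,5] uncovered → point at 5; [8,9] uncovered → point at 9; [11,14] uncovered → point at 14; [16,17] uncovered → point at 17; [18,19] uncovered → point at 19.
Points: 2, 5, 9, 14, 17, 19 (6 total).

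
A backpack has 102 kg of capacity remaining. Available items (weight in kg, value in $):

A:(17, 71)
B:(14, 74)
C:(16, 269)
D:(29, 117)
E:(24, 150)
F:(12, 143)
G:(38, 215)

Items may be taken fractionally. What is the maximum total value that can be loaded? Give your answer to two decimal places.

Greedy by value/weight ratio, highest first.
Order: C (269/16=16.81) > F (143/12=11.92) > E (150/24=6.25) > G (215/38=5.66) > B (74/14=5.29) > A (71/17=4.18) > D (117/29=4.03)
Fill: take C (16 @ 269) → take F (12 @ 143) → take E (24 @ 150) → take G (38 @ 215) → take 12/14 of B → 63.43; 102/102 used.
Total value = 840.43

840.43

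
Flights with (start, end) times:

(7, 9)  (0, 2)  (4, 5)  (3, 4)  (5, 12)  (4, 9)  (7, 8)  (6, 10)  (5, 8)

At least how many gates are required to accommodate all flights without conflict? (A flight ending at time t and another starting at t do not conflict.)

starts: [0, 3, 4, 4, 5, 5, 6, 7, 7]
ends:   [2, 4, 5, 8, 8, 9, 9, 10, 12]
s0→1 e2→0 s3→1 e4→0 s4→1 s4→2 e5→1 s5→2 s5→3 s6→4 s7→5 s7→6  — peak 6.

6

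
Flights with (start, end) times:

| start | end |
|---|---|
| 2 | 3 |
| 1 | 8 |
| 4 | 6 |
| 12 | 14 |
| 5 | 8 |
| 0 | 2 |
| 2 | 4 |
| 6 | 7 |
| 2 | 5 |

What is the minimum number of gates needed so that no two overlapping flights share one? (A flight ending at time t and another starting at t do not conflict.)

starts: [0, 1, 2, 2, 2, 4, 5, 6, 12]
ends:   [2, 3, 4, 5, 6, 7, 8, 8, 14]
s0→1 s1→2 e2→1 s2→2 s2→3 s2→4  — peak 4.

4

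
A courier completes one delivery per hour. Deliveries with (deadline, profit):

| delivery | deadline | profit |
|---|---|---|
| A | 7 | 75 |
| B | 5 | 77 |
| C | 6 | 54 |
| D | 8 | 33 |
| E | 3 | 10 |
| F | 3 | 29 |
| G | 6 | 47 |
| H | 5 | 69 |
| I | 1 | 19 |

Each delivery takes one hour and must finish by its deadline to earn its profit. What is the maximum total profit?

Take jobs in profit order; each goes to the latest open slot no later than its deadline.
By profit: B(d5,77), A(d7,75), H(d5,69), C(d6,54), G(d6,47), D(d8,33), F(d3,29), I(d1,19), E(d3,10)
B→slot 5; A→slot 7; H→slot 4; C→slot 6; G→slot 3; D→slot 8; F→slot 2; I→slot 1; E skipped.
Profit = 19 + 29 + 47 + 69 + 77 + 54 + 75 + 33 = 403

403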